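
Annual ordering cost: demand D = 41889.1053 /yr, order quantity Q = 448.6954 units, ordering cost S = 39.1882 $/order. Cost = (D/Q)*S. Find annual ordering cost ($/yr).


Number of orders = D/Q = 93.3576
Cost = 93.3576 * 39.1882 = 3658.5145

3658.5145 $/yr


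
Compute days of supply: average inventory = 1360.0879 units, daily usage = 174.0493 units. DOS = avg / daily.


DOS = 1360.0879 / 174.0493 = 7.8144

7.8144 days


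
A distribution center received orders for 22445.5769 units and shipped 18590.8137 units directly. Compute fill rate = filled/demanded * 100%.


FR = 18590.8137 / 22445.5769 * 100 = 82.8262

82.8262%


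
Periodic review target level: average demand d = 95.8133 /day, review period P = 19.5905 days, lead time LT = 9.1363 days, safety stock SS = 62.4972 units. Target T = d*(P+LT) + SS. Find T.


P + LT = 28.7268
d*(P+LT) = 95.8133 * 28.7268 = 2752.4095
T = 2752.4095 + 62.4972 = 2814.9067

2814.9067 units


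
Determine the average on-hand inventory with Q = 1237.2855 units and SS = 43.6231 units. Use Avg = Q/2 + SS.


Q/2 = 618.6427
Avg = 618.6427 + 43.6231 = 662.2659

662.2659 units


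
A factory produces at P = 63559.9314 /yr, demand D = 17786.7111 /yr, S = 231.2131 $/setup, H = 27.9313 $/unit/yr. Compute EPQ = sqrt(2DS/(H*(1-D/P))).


1 - D/P = 1 - 0.2798 = 0.7202
H*(1-D/P) = 20.1150
2DS = 8225041.2245
EPQ = sqrt(408901.6718) = 639.4542

639.4542 units


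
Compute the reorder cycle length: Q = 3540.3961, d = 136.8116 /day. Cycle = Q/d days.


Cycle = 3540.3961 / 136.8116 = 25.8779

25.8779 days


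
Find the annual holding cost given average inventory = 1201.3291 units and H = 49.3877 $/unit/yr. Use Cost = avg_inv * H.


Cost = 1201.3291 * 49.3877 = 59330.8812

59330.8812 $/yr


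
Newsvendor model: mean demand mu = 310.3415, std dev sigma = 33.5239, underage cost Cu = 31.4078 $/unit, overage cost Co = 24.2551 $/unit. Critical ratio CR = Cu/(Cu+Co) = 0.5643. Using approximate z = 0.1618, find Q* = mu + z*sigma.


CR = Cu/(Cu+Co) = 31.4078/(31.4078+24.2551) = 0.5643
z = 0.1618
Q* = 310.3415 + 0.1618 * 33.5239 = 315.7657

315.7657 units


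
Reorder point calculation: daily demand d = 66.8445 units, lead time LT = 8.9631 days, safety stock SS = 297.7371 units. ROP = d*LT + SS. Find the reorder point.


d*LT = 66.8445 * 8.9631 = 599.1339
ROP = 599.1339 + 297.7371 = 896.8710

896.8710 units


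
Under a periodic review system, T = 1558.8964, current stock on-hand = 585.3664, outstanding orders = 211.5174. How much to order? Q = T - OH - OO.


Inventory position = OH + OO = 585.3664 + 211.5174 = 796.8838
Q = 1558.8964 - 796.8838 = 762.0126

762.0126 units


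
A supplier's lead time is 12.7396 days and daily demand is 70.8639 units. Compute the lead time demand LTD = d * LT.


LTD = 70.8639 * 12.7396 = 902.7777

902.7777 units


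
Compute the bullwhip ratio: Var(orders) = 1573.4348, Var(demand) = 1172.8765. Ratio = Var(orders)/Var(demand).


BW = 1573.4348 / 1172.8765 = 1.3415

1.3415


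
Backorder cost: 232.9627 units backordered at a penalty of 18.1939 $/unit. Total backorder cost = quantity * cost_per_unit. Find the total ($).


Total = 232.9627 * 18.1939 = 4238.5001

4238.5001 $


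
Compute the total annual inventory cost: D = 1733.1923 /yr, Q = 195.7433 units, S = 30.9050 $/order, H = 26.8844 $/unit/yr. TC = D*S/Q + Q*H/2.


Ordering cost = D*S/Q = 273.6457
Holding cost = Q*H/2 = 2631.2206
TC = 273.6457 + 2631.2206 = 2904.8663

2904.8663 $/yr


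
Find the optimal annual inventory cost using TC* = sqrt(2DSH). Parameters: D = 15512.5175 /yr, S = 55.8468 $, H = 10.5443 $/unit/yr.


2*D*S*H = 18269570.0561
TC* = sqrt(18269570.0561) = 4274.2918

4274.2918 $/yr


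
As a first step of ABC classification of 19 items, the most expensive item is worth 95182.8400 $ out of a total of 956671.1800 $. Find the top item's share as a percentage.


Top item = 95182.8400
Total = 956671.1800
Percentage = 95182.8400 / 956671.1800 * 100 = 9.9494

9.9494%


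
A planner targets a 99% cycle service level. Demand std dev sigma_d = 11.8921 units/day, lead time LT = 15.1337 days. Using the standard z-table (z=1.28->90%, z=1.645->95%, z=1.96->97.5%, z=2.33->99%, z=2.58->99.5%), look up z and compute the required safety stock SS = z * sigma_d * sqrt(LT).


From the table, SL = 99% corresponds to z = 2.33
sqrt(LT) = sqrt(15.1337) = 3.8902
SS = 2.33 * 11.8921 * 3.8902 = 107.7921

107.7921 units


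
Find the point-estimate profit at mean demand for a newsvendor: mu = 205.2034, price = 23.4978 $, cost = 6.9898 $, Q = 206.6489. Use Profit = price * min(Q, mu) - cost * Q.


Sales at mu = min(206.6489, 205.2034) = 205.2034
Revenue = 23.4978 * 205.2034 = 4821.8285
Total cost = 6.9898 * 206.6489 = 1444.4345
Profit = 4821.8285 - 1444.4345 = 3377.3940

3377.3940 $


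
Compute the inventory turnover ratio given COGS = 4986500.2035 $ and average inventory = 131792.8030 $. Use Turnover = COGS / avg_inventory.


Turnover = 4986500.2035 / 131792.8030 = 37.8359

37.8359


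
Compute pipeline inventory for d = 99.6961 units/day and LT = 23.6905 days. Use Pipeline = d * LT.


Pipeline = 99.6961 * 23.6905 = 2361.8505

2361.8505 units


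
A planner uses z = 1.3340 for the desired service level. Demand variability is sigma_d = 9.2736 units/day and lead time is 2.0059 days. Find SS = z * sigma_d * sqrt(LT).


sqrt(LT) = sqrt(2.0059) = 1.4163
SS = 1.3340 * 9.2736 * 1.4163 = 17.5210

17.5210 units


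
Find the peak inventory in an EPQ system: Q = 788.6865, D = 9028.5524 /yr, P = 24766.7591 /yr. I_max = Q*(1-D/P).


D/P = 0.3645
1 - D/P = 0.6355
I_max = 788.6865 * 0.6355 = 501.1762

501.1762 units


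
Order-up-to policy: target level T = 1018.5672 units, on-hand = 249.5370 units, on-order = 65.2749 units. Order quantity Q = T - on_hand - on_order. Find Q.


Inventory position = OH + OO = 249.5370 + 65.2749 = 314.8119
Q = 1018.5672 - 314.8119 = 703.7553

703.7553 units


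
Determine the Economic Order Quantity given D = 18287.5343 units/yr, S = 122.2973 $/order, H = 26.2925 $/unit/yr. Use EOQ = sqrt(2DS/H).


2*D*S = 2 * 18287.5343 * 122.2973 = 4473032.1371
2*D*S/H = 170125.7825
EOQ = sqrt(170125.7825) = 412.4631

412.4631 units


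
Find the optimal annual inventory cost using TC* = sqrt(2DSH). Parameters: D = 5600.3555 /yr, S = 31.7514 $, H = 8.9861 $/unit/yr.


2*D*S*H = 3195800.9255
TC* = sqrt(3195800.9255) = 1787.6803

1787.6803 $/yr


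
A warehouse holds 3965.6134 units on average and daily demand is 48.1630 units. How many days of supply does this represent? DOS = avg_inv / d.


DOS = 3965.6134 / 48.1630 = 82.3373

82.3373 days


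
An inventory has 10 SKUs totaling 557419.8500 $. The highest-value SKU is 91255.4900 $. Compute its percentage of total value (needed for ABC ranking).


Top item = 91255.4900
Total = 557419.8500
Percentage = 91255.4900 / 557419.8500 * 100 = 16.3711

16.3711%


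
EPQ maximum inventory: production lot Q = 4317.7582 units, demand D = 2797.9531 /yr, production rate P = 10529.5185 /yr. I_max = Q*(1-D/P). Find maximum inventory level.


D/P = 0.2657
1 - D/P = 0.7343
I_max = 4317.7582 * 0.7343 = 3170.4232

3170.4232 units


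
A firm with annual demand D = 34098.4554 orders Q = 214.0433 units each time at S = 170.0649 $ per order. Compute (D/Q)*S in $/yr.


Number of orders = D/Q = 159.3063
Cost = 159.3063 * 170.0649 = 27092.4173

27092.4173 $/yr


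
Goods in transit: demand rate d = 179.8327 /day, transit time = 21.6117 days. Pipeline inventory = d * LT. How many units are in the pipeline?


Pipeline = 179.8327 * 21.6117 = 3886.4904

3886.4904 units


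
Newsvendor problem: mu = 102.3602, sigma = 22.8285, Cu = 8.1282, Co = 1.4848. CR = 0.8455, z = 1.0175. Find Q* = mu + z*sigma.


CR = Cu/(Cu+Co) = 8.1282/(8.1282+1.4848) = 0.8455
z = 1.0175
Q* = 102.3602 + 1.0175 * 22.8285 = 125.5882

125.5882 units


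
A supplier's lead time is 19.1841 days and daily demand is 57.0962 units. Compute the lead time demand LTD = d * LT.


LTD = 57.0962 * 19.1841 = 1095.3392

1095.3392 units


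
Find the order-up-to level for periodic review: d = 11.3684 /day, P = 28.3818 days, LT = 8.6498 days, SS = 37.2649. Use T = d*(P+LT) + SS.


P + LT = 37.0316
d*(P+LT) = 11.3684 * 37.0316 = 420.9900
T = 420.9900 + 37.2649 = 458.2549

458.2549 units


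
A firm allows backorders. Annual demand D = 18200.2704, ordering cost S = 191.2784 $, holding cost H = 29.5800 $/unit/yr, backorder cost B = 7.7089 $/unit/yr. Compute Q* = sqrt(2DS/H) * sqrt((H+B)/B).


sqrt(2DS/H) = 485.1631
sqrt((H+B)/B) = 2.1993
Q* = 485.1631 * 2.1993 = 1067.0417

1067.0417 units


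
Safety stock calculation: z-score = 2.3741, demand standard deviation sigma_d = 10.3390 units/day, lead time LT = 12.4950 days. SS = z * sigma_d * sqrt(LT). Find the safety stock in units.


sqrt(LT) = sqrt(12.4950) = 3.5348
SS = 2.3741 * 10.3390 * 3.5348 = 86.7652

86.7652 units


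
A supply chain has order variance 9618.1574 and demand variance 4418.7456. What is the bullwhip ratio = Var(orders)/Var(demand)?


BW = 9618.1574 / 4418.7456 = 2.1767

2.1767


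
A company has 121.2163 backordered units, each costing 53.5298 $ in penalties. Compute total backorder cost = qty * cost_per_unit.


Total = 121.2163 * 53.5298 = 6488.6843

6488.6843 $


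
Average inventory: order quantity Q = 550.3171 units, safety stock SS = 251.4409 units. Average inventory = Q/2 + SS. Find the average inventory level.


Q/2 = 275.1585
Avg = 275.1585 + 251.4409 = 526.5994

526.5994 units


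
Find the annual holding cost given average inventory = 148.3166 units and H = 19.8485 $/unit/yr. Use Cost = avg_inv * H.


Cost = 148.3166 * 19.8485 = 2943.8620

2943.8620 $/yr


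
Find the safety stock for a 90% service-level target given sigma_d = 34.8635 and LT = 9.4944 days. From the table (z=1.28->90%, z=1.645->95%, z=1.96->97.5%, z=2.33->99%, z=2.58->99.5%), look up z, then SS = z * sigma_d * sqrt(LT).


From the table, SL = 90% corresponds to z = 1.28
sqrt(LT) = sqrt(9.4944) = 3.0813
SS = 1.28 * 34.8635 * 3.0813 = 137.5038

137.5038 units


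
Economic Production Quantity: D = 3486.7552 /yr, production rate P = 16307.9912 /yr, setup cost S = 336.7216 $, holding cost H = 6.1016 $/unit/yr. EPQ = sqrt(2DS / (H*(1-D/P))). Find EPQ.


1 - D/P = 1 - 0.2138 = 0.7862
H*(1-D/P) = 4.7970
2DS = 2348131.5795
EPQ = sqrt(489496.1384) = 699.6400

699.6400 units


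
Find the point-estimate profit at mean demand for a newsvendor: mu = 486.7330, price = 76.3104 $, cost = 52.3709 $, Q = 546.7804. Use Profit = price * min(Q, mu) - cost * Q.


Sales at mu = min(546.7804, 486.7330) = 486.7330
Revenue = 76.3104 * 486.7330 = 37142.7899
Total cost = 52.3709 * 546.7804 = 28635.3817
Profit = 37142.7899 - 28635.3817 = 8507.4083

8507.4083 $


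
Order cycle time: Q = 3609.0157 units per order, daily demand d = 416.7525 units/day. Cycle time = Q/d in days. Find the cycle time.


Cycle = 3609.0157 / 416.7525 = 8.6599

8.6599 days


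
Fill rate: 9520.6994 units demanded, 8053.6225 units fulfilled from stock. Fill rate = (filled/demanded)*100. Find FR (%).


FR = 8053.6225 / 9520.6994 * 100 = 84.5907

84.5907%


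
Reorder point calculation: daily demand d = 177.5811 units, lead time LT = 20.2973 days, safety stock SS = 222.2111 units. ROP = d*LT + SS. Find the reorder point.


d*LT = 177.5811 * 20.2973 = 3604.4169
ROP = 3604.4169 + 222.2111 = 3826.6280

3826.6280 units


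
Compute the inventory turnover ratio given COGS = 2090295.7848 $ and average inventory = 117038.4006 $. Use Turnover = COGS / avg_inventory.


Turnover = 2090295.7848 / 117038.4006 = 17.8599

17.8599


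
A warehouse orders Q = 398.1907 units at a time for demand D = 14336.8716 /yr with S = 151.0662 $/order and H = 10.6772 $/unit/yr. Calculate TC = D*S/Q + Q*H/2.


Ordering cost = D*S/Q = 5439.1444
Holding cost = Q*H/2 = 2125.7809
TC = 5439.1444 + 2125.7809 = 7564.9253

7564.9253 $/yr


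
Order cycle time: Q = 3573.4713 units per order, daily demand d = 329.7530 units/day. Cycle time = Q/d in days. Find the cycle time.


Cycle = 3573.4713 / 329.7530 = 10.8368

10.8368 days


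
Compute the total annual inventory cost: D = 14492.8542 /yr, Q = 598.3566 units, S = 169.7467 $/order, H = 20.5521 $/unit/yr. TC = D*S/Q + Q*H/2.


Ordering cost = D*S/Q = 4111.4516
Holding cost = Q*H/2 = 6148.7423
TC = 4111.4516 + 6148.7423 = 10260.1939

10260.1939 $/yr


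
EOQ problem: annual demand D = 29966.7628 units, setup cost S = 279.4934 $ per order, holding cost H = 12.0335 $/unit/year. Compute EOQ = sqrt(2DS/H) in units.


2*D*S = 2 * 29966.7628 * 279.4934 = 16751024.8439
2*D*S/H = 1392032.6459
EOQ = sqrt(1392032.6459) = 1179.8443

1179.8443 units


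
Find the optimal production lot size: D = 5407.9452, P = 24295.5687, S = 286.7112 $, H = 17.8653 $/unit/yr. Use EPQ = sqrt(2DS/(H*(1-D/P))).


1 - D/P = 1 - 0.2226 = 0.7774
H*(1-D/P) = 13.8887
2DS = 3101036.9157
EPQ = sqrt(223278.2271) = 472.5233

472.5233 units


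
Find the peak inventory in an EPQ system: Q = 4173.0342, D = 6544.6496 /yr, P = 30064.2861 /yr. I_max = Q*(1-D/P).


D/P = 0.2177
1 - D/P = 0.7823
I_max = 4173.0342 * 0.7823 = 3264.6126

3264.6126 units


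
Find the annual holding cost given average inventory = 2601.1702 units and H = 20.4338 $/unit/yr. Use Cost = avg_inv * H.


Cost = 2601.1702 * 20.4338 = 53151.7916

53151.7916 $/yr


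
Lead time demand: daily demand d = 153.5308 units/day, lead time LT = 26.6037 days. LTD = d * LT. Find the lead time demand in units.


LTD = 153.5308 * 26.6037 = 4084.4873

4084.4873 units


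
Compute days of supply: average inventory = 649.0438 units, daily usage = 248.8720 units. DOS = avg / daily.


DOS = 649.0438 / 248.8720 = 2.6079

2.6079 days


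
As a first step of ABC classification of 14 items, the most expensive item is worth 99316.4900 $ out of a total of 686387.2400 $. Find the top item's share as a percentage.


Top item = 99316.4900
Total = 686387.2400
Percentage = 99316.4900 / 686387.2400 * 100 = 14.4695

14.4695%


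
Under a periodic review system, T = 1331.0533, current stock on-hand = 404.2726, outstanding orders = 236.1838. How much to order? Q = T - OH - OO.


Inventory position = OH + OO = 404.2726 + 236.1838 = 640.4564
Q = 1331.0533 - 640.4564 = 690.5969

690.5969 units


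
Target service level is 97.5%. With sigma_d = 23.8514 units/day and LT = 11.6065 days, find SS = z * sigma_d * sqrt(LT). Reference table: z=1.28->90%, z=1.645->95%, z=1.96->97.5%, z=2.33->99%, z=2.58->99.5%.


From the table, SL = 97.5% corresponds to z = 1.96
sqrt(LT) = sqrt(11.6065) = 3.4068
SS = 1.96 * 23.8514 * 3.4068 = 159.2651

159.2651 units


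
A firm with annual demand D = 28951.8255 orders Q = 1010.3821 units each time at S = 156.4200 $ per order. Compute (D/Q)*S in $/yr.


Number of orders = D/Q = 28.6543
Cost = 28.6543 * 156.4200 = 4482.1108

4482.1108 $/yr


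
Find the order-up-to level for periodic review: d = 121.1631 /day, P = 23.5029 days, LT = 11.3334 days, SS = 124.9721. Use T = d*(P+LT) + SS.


P + LT = 34.8363
d*(P+LT) = 121.1631 * 34.8363 = 4220.8741
T = 4220.8741 + 124.9721 = 4345.8462

4345.8462 units


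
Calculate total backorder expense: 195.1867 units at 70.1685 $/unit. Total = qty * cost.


Total = 195.1867 * 70.1685 = 13695.9580

13695.9580 $


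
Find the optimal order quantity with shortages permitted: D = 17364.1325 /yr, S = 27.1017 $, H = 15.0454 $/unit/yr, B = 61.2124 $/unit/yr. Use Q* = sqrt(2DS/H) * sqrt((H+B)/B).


sqrt(2DS/H) = 250.1140
sqrt((H+B)/B) = 1.1161
Q* = 250.1140 * 1.1161 = 279.1646

279.1646 units


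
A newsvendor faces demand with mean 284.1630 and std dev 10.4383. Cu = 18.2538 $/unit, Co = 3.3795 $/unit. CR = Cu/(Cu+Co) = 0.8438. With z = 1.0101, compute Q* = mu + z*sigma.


CR = Cu/(Cu+Co) = 18.2538/(18.2538+3.3795) = 0.8438
z = 1.0101
Q* = 284.1630 + 1.0101 * 10.4383 = 294.7067

294.7067 units


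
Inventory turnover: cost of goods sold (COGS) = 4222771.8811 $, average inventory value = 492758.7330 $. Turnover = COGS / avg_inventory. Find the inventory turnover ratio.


Turnover = 4222771.8811 / 492758.7330 = 8.5697

8.5697


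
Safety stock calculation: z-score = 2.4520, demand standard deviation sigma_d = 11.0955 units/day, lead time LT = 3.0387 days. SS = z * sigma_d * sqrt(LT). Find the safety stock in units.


sqrt(LT) = sqrt(3.0387) = 1.7432
SS = 2.4520 * 11.0955 * 1.7432 = 47.4254

47.4254 units


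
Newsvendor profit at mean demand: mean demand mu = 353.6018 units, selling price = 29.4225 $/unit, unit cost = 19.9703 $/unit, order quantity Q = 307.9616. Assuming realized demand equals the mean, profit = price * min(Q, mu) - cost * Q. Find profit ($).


Sales at mu = min(307.9616, 353.6018) = 307.9616
Revenue = 29.4225 * 307.9616 = 9061.0002
Total cost = 19.9703 * 307.9616 = 6150.0855
Profit = 9061.0002 - 6150.0855 = 2910.9146

2910.9146 $


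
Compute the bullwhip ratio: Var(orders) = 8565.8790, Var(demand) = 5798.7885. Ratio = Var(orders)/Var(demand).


BW = 8565.8790 / 5798.7885 = 1.4772

1.4772


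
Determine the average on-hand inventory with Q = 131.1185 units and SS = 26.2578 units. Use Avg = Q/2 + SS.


Q/2 = 65.5593
Avg = 65.5593 + 26.2578 = 91.8171

91.8171 units


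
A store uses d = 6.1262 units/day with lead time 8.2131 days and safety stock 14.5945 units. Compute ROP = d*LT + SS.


d*LT = 6.1262 * 8.2131 = 50.3151
ROP = 50.3151 + 14.5945 = 64.9096

64.9096 units


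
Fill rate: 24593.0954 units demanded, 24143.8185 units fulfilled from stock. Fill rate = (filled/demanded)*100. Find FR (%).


FR = 24143.8185 / 24593.0954 * 100 = 98.1732

98.1732%


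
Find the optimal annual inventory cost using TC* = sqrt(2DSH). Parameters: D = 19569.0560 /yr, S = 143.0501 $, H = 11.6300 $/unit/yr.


2*D*S*H = 65113007.0158
TC* = sqrt(65113007.0158) = 8069.2631

8069.2631 $/yr


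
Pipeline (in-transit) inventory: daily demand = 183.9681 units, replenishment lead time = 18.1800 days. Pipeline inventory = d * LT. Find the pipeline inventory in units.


Pipeline = 183.9681 * 18.1800 = 3344.5401

3344.5401 units


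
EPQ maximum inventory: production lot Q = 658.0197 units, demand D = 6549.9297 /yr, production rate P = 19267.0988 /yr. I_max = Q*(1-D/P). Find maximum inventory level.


D/P = 0.3400
1 - D/P = 0.6600
I_max = 658.0197 * 0.6600 = 434.3232

434.3232 units


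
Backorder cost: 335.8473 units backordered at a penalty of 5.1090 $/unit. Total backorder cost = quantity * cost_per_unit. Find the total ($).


Total = 335.8473 * 5.1090 = 1715.8439

1715.8439 $


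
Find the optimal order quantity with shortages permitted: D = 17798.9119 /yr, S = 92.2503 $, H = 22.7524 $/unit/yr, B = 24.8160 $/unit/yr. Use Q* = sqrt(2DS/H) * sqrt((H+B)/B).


sqrt(2DS/H) = 379.9111
sqrt((H+B)/B) = 1.3845
Q* = 379.9111 * 1.3845 = 525.9875

525.9875 units


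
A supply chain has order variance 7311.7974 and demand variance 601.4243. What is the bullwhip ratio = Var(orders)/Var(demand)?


BW = 7311.7974 / 601.4243 = 12.1575

12.1575


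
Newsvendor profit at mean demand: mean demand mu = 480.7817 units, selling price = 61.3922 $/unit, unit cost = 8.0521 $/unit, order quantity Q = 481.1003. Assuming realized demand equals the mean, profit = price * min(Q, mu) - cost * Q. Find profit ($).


Sales at mu = min(481.1003, 480.7817) = 480.7817
Revenue = 61.3922 * 480.7817 = 29516.2463
Total cost = 8.0521 * 481.1003 = 3873.8677
Profit = 29516.2463 - 3873.8677 = 25642.3786

25642.3786 $


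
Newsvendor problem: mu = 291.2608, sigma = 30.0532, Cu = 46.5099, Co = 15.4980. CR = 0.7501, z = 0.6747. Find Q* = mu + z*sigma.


CR = Cu/(Cu+Co) = 46.5099/(46.5099+15.4980) = 0.7501
z = 0.6747
Q* = 291.2608 + 0.6747 * 30.0532 = 311.5377

311.5377 units


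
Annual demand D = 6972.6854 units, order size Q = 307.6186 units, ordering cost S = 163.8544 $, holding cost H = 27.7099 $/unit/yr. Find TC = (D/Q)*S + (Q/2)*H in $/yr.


Ordering cost = D*S/Q = 3714.0315
Holding cost = Q*H/2 = 4262.0403
TC = 3714.0315 + 4262.0403 = 7976.0719

7976.0719 $/yr


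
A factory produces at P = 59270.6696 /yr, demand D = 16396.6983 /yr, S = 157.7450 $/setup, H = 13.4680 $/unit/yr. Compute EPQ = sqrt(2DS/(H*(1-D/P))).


1 - D/P = 1 - 0.2766 = 0.7234
H*(1-D/P) = 9.7422
2DS = 5172994.3467
EPQ = sqrt(530988.3795) = 728.6895

728.6895 units


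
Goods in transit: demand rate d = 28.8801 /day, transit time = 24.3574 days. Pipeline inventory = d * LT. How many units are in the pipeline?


Pipeline = 28.8801 * 24.3574 = 703.4441

703.4441 units


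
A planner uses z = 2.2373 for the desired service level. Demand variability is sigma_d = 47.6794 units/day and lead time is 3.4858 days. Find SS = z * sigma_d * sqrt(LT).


sqrt(LT) = sqrt(3.4858) = 1.8670
SS = 2.2373 * 47.6794 * 1.8670 = 199.1619

199.1619 units


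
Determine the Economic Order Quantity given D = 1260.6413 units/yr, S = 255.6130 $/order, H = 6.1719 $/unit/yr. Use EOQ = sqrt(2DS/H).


2*D*S = 2 * 1260.6413 * 255.6130 = 644472.6092
2*D*S/H = 104420.4555
EOQ = sqrt(104420.4555) = 323.1415

323.1415 units


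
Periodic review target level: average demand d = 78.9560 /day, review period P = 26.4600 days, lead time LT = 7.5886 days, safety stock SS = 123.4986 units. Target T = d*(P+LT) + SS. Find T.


P + LT = 34.0486
d*(P+LT) = 78.9560 * 34.0486 = 2688.3413
T = 2688.3413 + 123.4986 = 2811.8399

2811.8399 units


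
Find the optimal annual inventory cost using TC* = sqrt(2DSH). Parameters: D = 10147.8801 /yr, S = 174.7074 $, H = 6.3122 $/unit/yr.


2*D*S*H = 22381921.8199
TC* = sqrt(22381921.8199) = 4730.9536

4730.9536 $/yr


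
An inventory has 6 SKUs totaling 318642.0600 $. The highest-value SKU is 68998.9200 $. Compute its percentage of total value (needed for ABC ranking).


Top item = 68998.9200
Total = 318642.0600
Percentage = 68998.9200 / 318642.0600 * 100 = 21.6541

21.6541%


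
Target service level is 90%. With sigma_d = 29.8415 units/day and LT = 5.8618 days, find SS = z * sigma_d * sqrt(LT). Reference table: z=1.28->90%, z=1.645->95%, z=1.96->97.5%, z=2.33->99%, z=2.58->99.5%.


From the table, SL = 90% corresponds to z = 1.28
sqrt(LT) = sqrt(5.8618) = 2.4211
SS = 1.28 * 29.8415 * 2.4211 = 92.4796

92.4796 units


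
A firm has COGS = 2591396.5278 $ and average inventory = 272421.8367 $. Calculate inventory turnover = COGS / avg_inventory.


Turnover = 2591396.5278 / 272421.8367 = 9.5124

9.5124


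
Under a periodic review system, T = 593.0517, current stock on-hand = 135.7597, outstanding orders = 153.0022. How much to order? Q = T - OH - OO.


Inventory position = OH + OO = 135.7597 + 153.0022 = 288.7619
Q = 593.0517 - 288.7619 = 304.2898

304.2898 units


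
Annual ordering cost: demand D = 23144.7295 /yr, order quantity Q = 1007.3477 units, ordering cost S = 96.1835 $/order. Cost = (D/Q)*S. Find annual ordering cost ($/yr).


Number of orders = D/Q = 22.9759
Cost = 22.9759 * 96.1835 = 2209.9034

2209.9034 $/yr


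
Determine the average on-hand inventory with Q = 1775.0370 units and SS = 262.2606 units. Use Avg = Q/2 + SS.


Q/2 = 887.5185
Avg = 887.5185 + 262.2606 = 1149.7791

1149.7791 units


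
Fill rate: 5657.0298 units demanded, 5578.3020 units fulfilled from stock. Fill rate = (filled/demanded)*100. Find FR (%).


FR = 5578.3020 / 5657.0298 * 100 = 98.6083

98.6083%


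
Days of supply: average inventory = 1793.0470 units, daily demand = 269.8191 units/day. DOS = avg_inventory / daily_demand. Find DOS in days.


DOS = 1793.0470 / 269.8191 = 6.6454

6.6454 days


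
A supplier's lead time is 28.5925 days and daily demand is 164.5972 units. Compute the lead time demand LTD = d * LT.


LTD = 164.5972 * 28.5925 = 4706.2454

4706.2454 units


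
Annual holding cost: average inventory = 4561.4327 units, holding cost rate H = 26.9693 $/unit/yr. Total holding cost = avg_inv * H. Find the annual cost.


Cost = 4561.4327 * 26.9693 = 123018.6469

123018.6469 $/yr


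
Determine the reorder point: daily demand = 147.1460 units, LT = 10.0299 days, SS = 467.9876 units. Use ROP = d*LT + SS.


d*LT = 147.1460 * 10.0299 = 1475.8597
ROP = 1475.8597 + 467.9876 = 1943.8473

1943.8473 units


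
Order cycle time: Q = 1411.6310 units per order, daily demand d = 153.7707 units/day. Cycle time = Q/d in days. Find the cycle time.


Cycle = 1411.6310 / 153.7707 = 9.1801

9.1801 days


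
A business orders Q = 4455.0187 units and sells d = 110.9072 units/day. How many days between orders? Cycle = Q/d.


Cycle = 4455.0187 / 110.9072 = 40.1689

40.1689 days


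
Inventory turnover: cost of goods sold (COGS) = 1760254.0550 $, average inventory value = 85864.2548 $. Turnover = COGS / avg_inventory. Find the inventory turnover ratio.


Turnover = 1760254.0550 / 85864.2548 = 20.5004

20.5004


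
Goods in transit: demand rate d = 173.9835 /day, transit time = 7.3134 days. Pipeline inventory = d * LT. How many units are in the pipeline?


Pipeline = 173.9835 * 7.3134 = 1272.4109

1272.4109 units


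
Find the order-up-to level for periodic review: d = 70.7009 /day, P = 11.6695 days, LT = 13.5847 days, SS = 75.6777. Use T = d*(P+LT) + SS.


P + LT = 25.2542
d*(P+LT) = 70.7009 * 25.2542 = 1785.4947
T = 1785.4947 + 75.6777 = 1861.1724

1861.1724 units


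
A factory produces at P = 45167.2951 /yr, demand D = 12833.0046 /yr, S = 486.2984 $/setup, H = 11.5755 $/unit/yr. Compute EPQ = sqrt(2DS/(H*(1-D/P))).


1 - D/P = 1 - 0.2841 = 0.7159
H*(1-D/P) = 8.2867
2DS = 12481339.2083
EPQ = sqrt(1506198.3733) = 1227.2727

1227.2727 units


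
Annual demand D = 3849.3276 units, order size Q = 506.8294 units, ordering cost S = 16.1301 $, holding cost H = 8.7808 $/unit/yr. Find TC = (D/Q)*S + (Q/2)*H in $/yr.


Ordering cost = D*S/Q = 122.5068
Holding cost = Q*H/2 = 2225.1838
TC = 122.5068 + 2225.1838 = 2347.6906

2347.6906 $/yr


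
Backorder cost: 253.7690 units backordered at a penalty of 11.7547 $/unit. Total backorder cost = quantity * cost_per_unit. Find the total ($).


Total = 253.7690 * 11.7547 = 2982.9785

2982.9785 $


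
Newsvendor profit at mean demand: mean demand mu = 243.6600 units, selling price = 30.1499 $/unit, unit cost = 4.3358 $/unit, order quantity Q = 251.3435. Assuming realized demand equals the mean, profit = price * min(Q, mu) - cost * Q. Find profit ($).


Sales at mu = min(251.3435, 243.6600) = 243.6600
Revenue = 30.1499 * 243.6600 = 7346.3246
Total cost = 4.3358 * 251.3435 = 1089.7751
Profit = 7346.3246 - 1089.7751 = 6256.5495

6256.5495 $


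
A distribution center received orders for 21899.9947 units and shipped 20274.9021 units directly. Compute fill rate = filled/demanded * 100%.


FR = 20274.9021 / 21899.9947 * 100 = 92.5795

92.5795%


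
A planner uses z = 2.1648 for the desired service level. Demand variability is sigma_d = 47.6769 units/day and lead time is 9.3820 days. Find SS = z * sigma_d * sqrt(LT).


sqrt(LT) = sqrt(9.3820) = 3.0630
SS = 2.1648 * 47.6769 * 3.0630 = 316.1357

316.1357 units


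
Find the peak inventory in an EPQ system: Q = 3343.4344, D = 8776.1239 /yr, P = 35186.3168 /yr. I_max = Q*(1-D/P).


D/P = 0.2494
1 - D/P = 0.7506
I_max = 3343.4344 * 0.7506 = 2509.5195

2509.5195 units


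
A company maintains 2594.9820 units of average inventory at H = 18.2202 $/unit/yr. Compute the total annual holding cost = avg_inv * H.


Cost = 2594.9820 * 18.2202 = 47281.0910

47281.0910 $/yr


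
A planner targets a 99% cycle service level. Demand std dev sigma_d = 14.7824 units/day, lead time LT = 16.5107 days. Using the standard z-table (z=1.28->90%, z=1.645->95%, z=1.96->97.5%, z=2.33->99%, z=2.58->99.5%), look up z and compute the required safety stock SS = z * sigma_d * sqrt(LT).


From the table, SL = 99% corresponds to z = 2.33
sqrt(LT) = sqrt(16.5107) = 4.0633
SS = 2.33 * 14.7824 * 4.0633 = 139.9535

139.9535 units


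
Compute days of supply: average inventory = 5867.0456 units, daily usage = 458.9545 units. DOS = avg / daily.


DOS = 5867.0456 / 458.9545 = 12.7835

12.7835 days


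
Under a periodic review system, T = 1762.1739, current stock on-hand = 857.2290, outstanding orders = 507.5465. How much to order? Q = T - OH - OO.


Inventory position = OH + OO = 857.2290 + 507.5465 = 1364.7755
Q = 1762.1739 - 1364.7755 = 397.3984

397.3984 units


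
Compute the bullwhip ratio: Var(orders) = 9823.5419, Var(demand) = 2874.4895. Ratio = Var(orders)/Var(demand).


BW = 9823.5419 / 2874.4895 = 3.4175

3.4175


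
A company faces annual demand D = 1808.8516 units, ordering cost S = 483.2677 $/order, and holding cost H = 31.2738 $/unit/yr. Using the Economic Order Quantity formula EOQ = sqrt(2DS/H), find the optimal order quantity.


2*D*S = 2 * 1808.8516 * 483.2677 = 1748319.1047
2*D*S/H = 55903.6351
EOQ = sqrt(55903.6351) = 236.4395

236.4395 units


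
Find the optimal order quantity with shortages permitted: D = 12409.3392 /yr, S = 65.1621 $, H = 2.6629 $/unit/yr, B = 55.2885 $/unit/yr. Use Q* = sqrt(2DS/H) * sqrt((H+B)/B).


sqrt(2DS/H) = 779.3085
sqrt((H+B)/B) = 1.0238
Q* = 779.3085 * 1.0238 = 797.8550

797.8550 units


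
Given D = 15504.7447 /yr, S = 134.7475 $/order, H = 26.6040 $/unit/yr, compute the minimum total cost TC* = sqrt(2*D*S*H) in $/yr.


2*D*S*H = 111163515.0045
TC* = sqrt(111163515.0045) = 10543.4110

10543.4110 $/yr


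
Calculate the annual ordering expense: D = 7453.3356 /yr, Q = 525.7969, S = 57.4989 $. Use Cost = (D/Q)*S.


Number of orders = D/Q = 14.1753
Cost = 14.1753 * 57.4989 = 815.0649

815.0649 $/yr


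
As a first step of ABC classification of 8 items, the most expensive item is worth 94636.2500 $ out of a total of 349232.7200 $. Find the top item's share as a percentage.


Top item = 94636.2500
Total = 349232.7200
Percentage = 94636.2500 / 349232.7200 * 100 = 27.0983

27.0983%


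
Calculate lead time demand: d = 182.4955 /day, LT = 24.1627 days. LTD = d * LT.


LTD = 182.4955 * 24.1627 = 4409.5840

4409.5840 units


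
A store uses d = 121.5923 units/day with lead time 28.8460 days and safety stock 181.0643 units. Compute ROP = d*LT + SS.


d*LT = 121.5923 * 28.8460 = 3507.4515
ROP = 3507.4515 + 181.0643 = 3688.5158

3688.5158 units


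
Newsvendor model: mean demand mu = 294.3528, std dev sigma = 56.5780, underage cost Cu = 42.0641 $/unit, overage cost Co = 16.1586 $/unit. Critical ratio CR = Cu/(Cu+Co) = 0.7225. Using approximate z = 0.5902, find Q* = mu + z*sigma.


CR = Cu/(Cu+Co) = 42.0641/(42.0641+16.1586) = 0.7225
z = 0.5902
Q* = 294.3528 + 0.5902 * 56.5780 = 327.7451

327.7451 units


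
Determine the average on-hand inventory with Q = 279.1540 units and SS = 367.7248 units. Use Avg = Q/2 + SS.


Q/2 = 139.5770
Avg = 139.5770 + 367.7248 = 507.3018

507.3018 units


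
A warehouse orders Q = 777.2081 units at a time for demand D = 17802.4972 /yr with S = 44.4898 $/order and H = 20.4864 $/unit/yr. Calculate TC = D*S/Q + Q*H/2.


Ordering cost = D*S/Q = 1019.0701
Holding cost = Q*H/2 = 7961.0980
TC = 1019.0701 + 7961.0980 = 8980.1681

8980.1681 $/yr


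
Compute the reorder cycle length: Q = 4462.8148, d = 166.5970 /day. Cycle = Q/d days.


Cycle = 4462.8148 / 166.5970 = 26.7881

26.7881 days


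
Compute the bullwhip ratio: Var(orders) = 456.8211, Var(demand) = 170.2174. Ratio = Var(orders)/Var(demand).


BW = 456.8211 / 170.2174 = 2.6838

2.6838


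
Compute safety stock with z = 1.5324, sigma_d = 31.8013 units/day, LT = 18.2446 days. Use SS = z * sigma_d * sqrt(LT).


sqrt(LT) = sqrt(18.2446) = 4.2714
SS = 1.5324 * 31.8013 * 4.2714 = 208.1537

208.1537 units


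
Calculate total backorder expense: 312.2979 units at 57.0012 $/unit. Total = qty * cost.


Total = 312.2979 * 57.0012 = 17801.3551

17801.3551 $


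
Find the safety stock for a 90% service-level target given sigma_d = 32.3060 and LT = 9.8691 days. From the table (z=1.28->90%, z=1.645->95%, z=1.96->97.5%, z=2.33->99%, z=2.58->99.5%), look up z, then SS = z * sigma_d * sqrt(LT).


From the table, SL = 90% corresponds to z = 1.28
sqrt(LT) = sqrt(9.8691) = 3.1415
SS = 1.28 * 32.3060 * 3.1415 = 129.9068

129.9068 units


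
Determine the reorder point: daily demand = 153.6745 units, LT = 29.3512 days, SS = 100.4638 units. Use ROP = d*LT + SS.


d*LT = 153.6745 * 29.3512 = 4510.5310
ROP = 4510.5310 + 100.4638 = 4610.9948

4610.9948 units


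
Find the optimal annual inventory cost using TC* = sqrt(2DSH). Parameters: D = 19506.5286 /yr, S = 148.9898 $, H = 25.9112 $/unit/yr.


2*D*S*H = 150610083.1041
TC* = sqrt(150610083.1041) = 12272.3300

12272.3300 $/yr


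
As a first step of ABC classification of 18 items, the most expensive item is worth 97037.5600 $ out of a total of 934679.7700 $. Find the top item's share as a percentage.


Top item = 97037.5600
Total = 934679.7700
Percentage = 97037.5600 / 934679.7700 * 100 = 10.3819

10.3819%


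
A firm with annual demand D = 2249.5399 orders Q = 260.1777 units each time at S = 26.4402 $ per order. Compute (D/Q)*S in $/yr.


Number of orders = D/Q = 8.6462
Cost = 8.6462 * 26.4402 = 228.6064

228.6064 $/yr


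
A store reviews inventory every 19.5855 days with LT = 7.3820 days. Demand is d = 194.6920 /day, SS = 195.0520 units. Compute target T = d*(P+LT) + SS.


P + LT = 26.9675
d*(P+LT) = 194.6920 * 26.9675 = 5250.3565
T = 5250.3565 + 195.0520 = 5445.4085

5445.4085 units


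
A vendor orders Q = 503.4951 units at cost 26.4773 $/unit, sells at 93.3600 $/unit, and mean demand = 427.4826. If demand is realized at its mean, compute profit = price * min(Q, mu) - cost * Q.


Sales at mu = min(503.4951, 427.4826) = 427.4826
Revenue = 93.3600 * 427.4826 = 39909.7755
Total cost = 26.4773 * 503.4951 = 13331.1908
Profit = 39909.7755 - 13331.1908 = 26578.5847

26578.5847 $


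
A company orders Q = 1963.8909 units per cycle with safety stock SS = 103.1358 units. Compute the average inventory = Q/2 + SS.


Q/2 = 981.9455
Avg = 981.9455 + 103.1358 = 1085.0812

1085.0812 units


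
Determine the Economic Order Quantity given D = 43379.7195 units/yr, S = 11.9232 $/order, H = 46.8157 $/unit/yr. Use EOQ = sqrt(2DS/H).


2*D*S = 2 * 43379.7195 * 11.9232 = 1034450.1431
2*D*S/H = 22096.2229
EOQ = sqrt(22096.2229) = 148.6480

148.6480 units


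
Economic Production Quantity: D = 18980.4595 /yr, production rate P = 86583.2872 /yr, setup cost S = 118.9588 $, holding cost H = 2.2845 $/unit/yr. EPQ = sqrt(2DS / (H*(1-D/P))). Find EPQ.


1 - D/P = 1 - 0.2192 = 0.7808
H*(1-D/P) = 1.7837
2DS = 4515785.3711
EPQ = sqrt(2531694.7326) = 1591.1300

1591.1300 units


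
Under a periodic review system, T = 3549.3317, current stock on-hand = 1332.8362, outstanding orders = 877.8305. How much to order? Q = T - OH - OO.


Inventory position = OH + OO = 1332.8362 + 877.8305 = 2210.6667
Q = 3549.3317 - 2210.6667 = 1338.6650

1338.6650 units


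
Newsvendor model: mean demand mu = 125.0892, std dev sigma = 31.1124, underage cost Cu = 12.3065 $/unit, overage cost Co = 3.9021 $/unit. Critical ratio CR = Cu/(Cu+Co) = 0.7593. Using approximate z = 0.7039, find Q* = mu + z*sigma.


CR = Cu/(Cu+Co) = 12.3065/(12.3065+3.9021) = 0.7593
z = 0.7039
Q* = 125.0892 + 0.7039 * 31.1124 = 146.9892

146.9892 units


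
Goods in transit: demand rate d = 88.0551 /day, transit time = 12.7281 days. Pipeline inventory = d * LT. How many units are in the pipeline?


Pipeline = 88.0551 * 12.7281 = 1120.7741

1120.7741 units


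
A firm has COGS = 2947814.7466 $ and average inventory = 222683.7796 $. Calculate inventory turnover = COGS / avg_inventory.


Turnover = 2947814.7466 / 222683.7796 = 13.2377

13.2377


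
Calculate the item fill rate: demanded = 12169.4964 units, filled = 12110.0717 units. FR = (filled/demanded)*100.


FR = 12110.0717 / 12169.4964 * 100 = 99.5117

99.5117%


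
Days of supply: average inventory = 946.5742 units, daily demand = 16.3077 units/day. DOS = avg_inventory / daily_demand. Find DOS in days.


DOS = 946.5742 / 16.3077 = 58.0446

58.0446 days


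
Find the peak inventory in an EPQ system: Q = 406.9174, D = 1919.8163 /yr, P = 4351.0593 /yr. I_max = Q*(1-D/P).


D/P = 0.4412
1 - D/P = 0.5588
I_max = 406.9174 * 0.5588 = 227.3734

227.3734 units


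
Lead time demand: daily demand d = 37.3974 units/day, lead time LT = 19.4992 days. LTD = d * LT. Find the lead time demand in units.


LTD = 37.3974 * 19.4992 = 729.2194

729.2194 units


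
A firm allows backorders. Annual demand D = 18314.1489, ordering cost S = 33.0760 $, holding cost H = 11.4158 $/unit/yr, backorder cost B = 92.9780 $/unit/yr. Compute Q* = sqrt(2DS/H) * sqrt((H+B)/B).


sqrt(2DS/H) = 325.7704
sqrt((H+B)/B) = 1.0596
Q* = 325.7704 * 1.0596 = 345.1906

345.1906 units


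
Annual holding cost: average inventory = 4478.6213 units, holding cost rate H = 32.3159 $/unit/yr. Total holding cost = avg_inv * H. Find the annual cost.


Cost = 4478.6213 * 32.3159 = 144730.6781

144730.6781 $/yr


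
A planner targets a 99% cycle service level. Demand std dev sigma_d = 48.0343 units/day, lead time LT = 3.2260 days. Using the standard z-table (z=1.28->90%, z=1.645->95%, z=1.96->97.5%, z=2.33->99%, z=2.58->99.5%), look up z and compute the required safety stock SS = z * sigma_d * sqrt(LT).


From the table, SL = 99% corresponds to z = 2.33
sqrt(LT) = sqrt(3.2260) = 1.7961
SS = 2.33 * 48.0343 * 1.7961 = 201.0201

201.0201 units


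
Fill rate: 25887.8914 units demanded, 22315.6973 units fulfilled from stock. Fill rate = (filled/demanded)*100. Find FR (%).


FR = 22315.6973 / 25887.8914 * 100 = 86.2013

86.2013%


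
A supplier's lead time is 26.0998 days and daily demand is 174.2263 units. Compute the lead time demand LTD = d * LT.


LTD = 174.2263 * 26.0998 = 4547.2716

4547.2716 units


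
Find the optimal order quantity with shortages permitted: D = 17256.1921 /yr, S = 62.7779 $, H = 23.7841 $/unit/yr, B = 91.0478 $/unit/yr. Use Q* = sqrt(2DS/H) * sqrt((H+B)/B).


sqrt(2DS/H) = 301.8197
sqrt((H+B)/B) = 1.1230
Q* = 301.8197 * 1.1230 = 338.9566

338.9566 units


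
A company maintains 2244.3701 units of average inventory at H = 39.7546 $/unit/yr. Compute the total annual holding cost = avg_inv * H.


Cost = 2244.3701 * 39.7546 = 89224.0356

89224.0356 $/yr


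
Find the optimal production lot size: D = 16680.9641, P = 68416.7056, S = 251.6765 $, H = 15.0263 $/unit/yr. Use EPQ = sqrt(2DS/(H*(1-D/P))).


1 - D/P = 1 - 0.2438 = 0.7562
H*(1-D/P) = 11.3627
2DS = 8396413.3226
EPQ = sqrt(738946.9042) = 859.6202

859.6202 units


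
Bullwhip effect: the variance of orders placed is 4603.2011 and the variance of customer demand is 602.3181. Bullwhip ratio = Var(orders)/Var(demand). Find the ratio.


BW = 4603.2011 / 602.3181 = 7.6425

7.6425


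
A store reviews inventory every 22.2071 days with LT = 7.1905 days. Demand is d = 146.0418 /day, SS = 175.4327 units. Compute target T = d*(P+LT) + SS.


P + LT = 29.3976
d*(P+LT) = 146.0418 * 29.3976 = 4293.2784
T = 4293.2784 + 175.4327 = 4468.7111

4468.7111 units


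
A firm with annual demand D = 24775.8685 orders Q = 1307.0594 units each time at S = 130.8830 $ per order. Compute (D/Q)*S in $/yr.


Number of orders = D/Q = 18.9554
Cost = 18.9554 * 130.8830 = 2480.9431

2480.9431 $/yr


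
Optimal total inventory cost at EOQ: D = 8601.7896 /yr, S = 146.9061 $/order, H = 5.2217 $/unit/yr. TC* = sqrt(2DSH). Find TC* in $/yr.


2*D*S*H = 13196858.4196
TC* = sqrt(13196858.4196) = 3632.7481

3632.7481 $/yr


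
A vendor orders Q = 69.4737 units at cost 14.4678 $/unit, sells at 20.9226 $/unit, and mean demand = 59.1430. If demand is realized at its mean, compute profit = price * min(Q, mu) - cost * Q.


Sales at mu = min(69.4737, 59.1430) = 59.1430
Revenue = 20.9226 * 59.1430 = 1237.4253
Total cost = 14.4678 * 69.4737 = 1005.1316
Profit = 1237.4253 - 1005.1316 = 232.2937

232.2937 $
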